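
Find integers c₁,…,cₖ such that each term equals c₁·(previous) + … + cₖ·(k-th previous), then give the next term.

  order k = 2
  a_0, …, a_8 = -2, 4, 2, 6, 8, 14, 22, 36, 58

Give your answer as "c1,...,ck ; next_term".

  a_2 = 1·4 + 1·-2 = 2
  a_3 = 1·2 + 1·4 = 6
  a_4 = 1·6 + 1·2 = 8
  a_5 = 1·8 + 1·6 = 14
  a_6 = 1·14 + 1·8 = 22
  a_7 = 1·22 + 1·14 = 36
  a_8 = 1·36 + 1·22 = 58
  a_9 = 1·58 + 1·36 = 94

1,1 ; 94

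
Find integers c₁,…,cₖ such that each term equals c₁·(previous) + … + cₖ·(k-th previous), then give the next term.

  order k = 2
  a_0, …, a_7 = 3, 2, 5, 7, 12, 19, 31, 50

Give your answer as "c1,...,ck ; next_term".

  a_2 = 1·2 + 1·3 = 5
  a_3 = 1·5 + 1·2 = 7
  a_4 = 1·7 + 1·5 = 12
  a_5 = 1·12 + 1·7 = 19
  a_6 = 1·19 + 1·12 = 31
  a_7 = 1·31 + 1·19 = 50
  a_8 = 1·50 + 1·31 = 81

1,1 ; 81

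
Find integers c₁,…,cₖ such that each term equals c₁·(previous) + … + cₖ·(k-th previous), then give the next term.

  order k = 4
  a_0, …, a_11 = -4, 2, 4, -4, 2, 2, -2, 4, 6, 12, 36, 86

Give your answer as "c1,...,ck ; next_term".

2,1,1,-1 ; 214

  a_4 = 2·-4 + 1·4 + 1·2 + -1·-4 = 2
  a_5 = 2·2 + 1·-4 + 1·4 + -1·2 = 2
  a_6 = 2·2 + 1·2 + 1·-4 + -1·4 = -2
  a_7 = 2·-2 + 1·2 + 1·2 + -1·-4 = 4
  a_8 = 2·4 + 1·-2 + 1·2 + -1·2 = 6
  a_9 = 2·6 + 1·4 + 1·-2 + -1·2 = 12
  a_10 = 2·12 + 1·6 + 1·4 + -1·-2 = 36
  a_11 = 2·36 + 1·12 + 1·6 + -1·4 = 86
  a_12 = 2·86 + 1·36 + 1·12 + -1·6 = 214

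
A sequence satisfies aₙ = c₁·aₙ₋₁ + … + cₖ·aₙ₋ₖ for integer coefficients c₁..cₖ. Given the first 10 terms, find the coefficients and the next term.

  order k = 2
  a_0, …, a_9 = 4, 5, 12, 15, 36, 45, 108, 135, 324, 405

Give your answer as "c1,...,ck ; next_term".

0,3 ; 972

  a_2 = 0·5 + 3·4 = 12
  a_3 = 0·12 + 3·5 = 15
  a_4 = 0·15 + 3·12 = 36
  a_5 = 0·36 + 3·15 = 45
  a_6 = 0·45 + 3·36 = 108
  a_7 = 0·108 + 3·45 = 135
  a_8 = 0·135 + 3·108 = 324
  a_9 = 0·324 + 3·135 = 405
  a_10 = 0·405 + 3·324 = 972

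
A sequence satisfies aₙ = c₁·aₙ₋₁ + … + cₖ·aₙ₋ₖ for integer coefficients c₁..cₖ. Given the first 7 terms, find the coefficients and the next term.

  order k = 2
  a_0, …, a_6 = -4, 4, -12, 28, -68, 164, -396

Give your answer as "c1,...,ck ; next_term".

  a_2 = -2·4 + 1·-4 = -12
  a_3 = -2·-12 + 1·4 = 28
  a_4 = -2·28 + 1·-12 = -68
  a_5 = -2·-68 + 1·28 = 164
  a_6 = -2·164 + 1·-68 = -396
  a_7 = -2·-396 + 1·164 = 956

-2,1 ; 956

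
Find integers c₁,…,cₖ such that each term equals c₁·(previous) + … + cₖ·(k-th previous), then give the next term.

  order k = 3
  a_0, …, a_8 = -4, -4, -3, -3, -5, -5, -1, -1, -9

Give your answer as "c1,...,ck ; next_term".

  a_3 = 1·-3 + -2·-4 + 2·-4 = -3
  a_4 = 1·-3 + -2·-3 + 2·-4 = -5
  a_5 = 1·-5 + -2·-3 + 2·-3 = -5
  a_6 = 1·-5 + -2·-5 + 2·-3 = -1
  a_7 = 1·-1 + -2·-5 + 2·-5 = -1
  a_8 = 1·-1 + -2·-1 + 2·-5 = -9
  a_9 = 1·-9 + -2·-1 + 2·-1 = -9

1,-2,2 ; -9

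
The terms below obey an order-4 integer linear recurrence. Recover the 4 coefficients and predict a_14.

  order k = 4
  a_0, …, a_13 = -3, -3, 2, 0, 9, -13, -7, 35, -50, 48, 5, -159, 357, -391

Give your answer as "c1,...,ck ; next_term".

  a_4 = -2·0 + -3·2 + -2·-3 + -3·-3 = 9
  a_5 = -2·9 + -3·0 + -2·2 + -3·-3 = -13
  a_6 = -2·-13 + -3·9 + -2·0 + -3·2 = -7
  a_7 = -2·-7 + -3·-13 + -2·9 + -3·0 = 35
  a_8 = -2·35 + -3·-7 + -2·-13 + -3·9 = -50
  a_9 = -2·-50 + -3·35 + -2·-7 + -3·-13 = 48
  a_10 = -2·48 + -3·-50 + -2·35 + -3·-7 = 5
  a_11 = -2·5 + -3·48 + -2·-50 + -3·35 = -159
  a_12 = -2·-159 + -3·5 + -2·48 + -3·-50 = 357
  a_13 = -2·357 + -3·-159 + -2·5 + -3·48 = -391
  a_14 = -2·-391 + -3·357 + -2·-159 + -3·5 = 14

-2,-3,-2,-3 ; 14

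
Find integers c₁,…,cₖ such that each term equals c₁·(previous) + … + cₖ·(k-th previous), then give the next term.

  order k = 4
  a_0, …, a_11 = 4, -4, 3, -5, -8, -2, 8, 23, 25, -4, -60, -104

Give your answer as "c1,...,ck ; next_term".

1,-1,-1,-1 ; -65

  a_4 = 1·-5 + -1·3 + -1·-4 + -1·4 = -8
  a_5 = 1·-8 + -1·-5 + -1·3 + -1·-4 = -2
  a_6 = 1·-2 + -1·-8 + -1·-5 + -1·3 = 8
  a_7 = 1·8 + -1·-2 + -1·-8 + -1·-5 = 23
  a_8 = 1·23 + -1·8 + -1·-2 + -1·-8 = 25
  a_9 = 1·25 + -1·23 + -1·8 + -1·-2 = -4
  a_10 = 1·-4 + -1·25 + -1·23 + -1·8 = -60
  a_11 = 1·-60 + -1·-4 + -1·25 + -1·23 = -104
  a_12 = 1·-104 + -1·-60 + -1·-4 + -1·25 = -65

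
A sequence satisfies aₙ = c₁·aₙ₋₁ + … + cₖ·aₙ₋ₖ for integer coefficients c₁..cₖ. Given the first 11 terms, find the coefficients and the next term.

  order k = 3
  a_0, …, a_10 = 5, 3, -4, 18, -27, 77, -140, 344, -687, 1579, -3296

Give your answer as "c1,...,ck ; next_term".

  a_3 = -1·-4 + 3·3 + 1·5 = 18
  a_4 = -1·18 + 3·-4 + 1·3 = -27
  a_5 = -1·-27 + 3·18 + 1·-4 = 77
  a_6 = -1·77 + 3·-27 + 1·18 = -140
  a_7 = -1·-140 + 3·77 + 1·-27 = 344
  a_8 = -1·344 + 3·-140 + 1·77 = -687
  a_9 = -1·-687 + 3·344 + 1·-140 = 1579
  a_10 = -1·1579 + 3·-687 + 1·344 = -3296
  a_11 = -1·-3296 + 3·1579 + 1·-687 = 7346

-1,3,1 ; 7346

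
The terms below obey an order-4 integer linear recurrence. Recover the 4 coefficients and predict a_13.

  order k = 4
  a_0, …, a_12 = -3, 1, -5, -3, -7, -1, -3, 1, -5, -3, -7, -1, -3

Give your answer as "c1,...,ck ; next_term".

  a_4 = 1·-3 + 0·-5 + -1·1 + 1·-3 = -7
  a_5 = 1·-7 + 0·-3 + -1·-5 + 1·1 = -1
  a_6 = 1·-1 + 0·-7 + -1·-3 + 1·-5 = -3
  a_7 = 1·-3 + 0·-1 + -1·-7 + 1·-3 = 1
  a_8 = 1·1 + 0·-3 + -1·-1 + 1·-7 = -5
  a_9 = 1·-5 + 0·1 + -1·-3 + 1·-1 = -3
  a_10 = 1·-3 + 0·-5 + -1·1 + 1·-3 = -7
  a_11 = 1·-7 + 0·-3 + -1·-5 + 1·1 = -1
  a_12 = 1·-1 + 0·-7 + -1·-3 + 1·-5 = -3
  a_13 = 1·-3 + 0·-1 + -1·-7 + 1·-3 = 1

1,0,-1,1 ; 1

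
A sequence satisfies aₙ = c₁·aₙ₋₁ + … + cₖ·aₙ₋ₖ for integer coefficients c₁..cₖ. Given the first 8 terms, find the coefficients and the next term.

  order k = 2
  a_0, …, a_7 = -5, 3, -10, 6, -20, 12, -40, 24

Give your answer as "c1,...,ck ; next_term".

  a_2 = 0·3 + 2·-5 = -10
  a_3 = 0·-10 + 2·3 = 6
  a_4 = 0·6 + 2·-10 = -20
  a_5 = 0·-20 + 2·6 = 12
  a_6 = 0·12 + 2·-20 = -40
  a_7 = 0·-40 + 2·12 = 24
  a_8 = 0·24 + 2·-40 = -80

0,2 ; -80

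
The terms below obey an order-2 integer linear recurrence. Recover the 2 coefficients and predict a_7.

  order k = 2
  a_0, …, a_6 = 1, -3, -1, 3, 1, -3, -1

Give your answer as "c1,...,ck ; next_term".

0,-1 ; 3

  a_2 = 0·-3 + -1·1 = -1
  a_3 = 0·-1 + -1·-3 = 3
  a_4 = 0·3 + -1·-1 = 1
  a_5 = 0·1 + -1·3 = -3
  a_6 = 0·-3 + -1·1 = -1
  a_7 = 0·-1 + -1·-3 = 3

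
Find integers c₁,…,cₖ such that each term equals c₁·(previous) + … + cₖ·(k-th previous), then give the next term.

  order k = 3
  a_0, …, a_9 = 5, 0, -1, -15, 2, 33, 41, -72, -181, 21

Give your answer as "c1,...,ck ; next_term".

0,-2,-3 ; 578

  a_3 = 0·-1 + -2·0 + -3·5 = -15
  a_4 = 0·-15 + -2·-1 + -3·0 = 2
  a_5 = 0·2 + -2·-15 + -3·-1 = 33
  a_6 = 0·33 + -2·2 + -3·-15 = 41
  a_7 = 0·41 + -2·33 + -3·2 = -72
  a_8 = 0·-72 + -2·41 + -3·33 = -181
  a_9 = 0·-181 + -2·-72 + -3·41 = 21
  a_10 = 0·21 + -2·-181 + -3·-72 = 578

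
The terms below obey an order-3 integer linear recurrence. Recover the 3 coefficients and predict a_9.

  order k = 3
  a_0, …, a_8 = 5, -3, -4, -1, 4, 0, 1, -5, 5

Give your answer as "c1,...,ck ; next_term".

-1,0,-1 ; -6

  a_3 = -1·-4 + 0·-3 + -1·5 = -1
  a_4 = -1·-1 + 0·-4 + -1·-3 = 4
  a_5 = -1·4 + 0·-1 + -1·-4 = 0
  a_6 = -1·0 + 0·4 + -1·-1 = 1
  a_7 = -1·1 + 0·0 + -1·4 = -5
  a_8 = -1·-5 + 0·1 + -1·0 = 5
  a_9 = -1·5 + 0·-5 + -1·1 = -6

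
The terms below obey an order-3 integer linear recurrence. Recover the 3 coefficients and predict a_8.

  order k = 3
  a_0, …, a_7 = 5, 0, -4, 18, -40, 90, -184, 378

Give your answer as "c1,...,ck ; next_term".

  a_3 = -2·-4 + 1·0 + 2·5 = 18
  a_4 = -2·18 + 1·-4 + 2·0 = -40
  a_5 = -2·-40 + 1·18 + 2·-4 = 90
  a_6 = -2·90 + 1·-40 + 2·18 = -184
  a_7 = -2·-184 + 1·90 + 2·-40 = 378
  a_8 = -2·378 + 1·-184 + 2·90 = -760

-2,1,2 ; -760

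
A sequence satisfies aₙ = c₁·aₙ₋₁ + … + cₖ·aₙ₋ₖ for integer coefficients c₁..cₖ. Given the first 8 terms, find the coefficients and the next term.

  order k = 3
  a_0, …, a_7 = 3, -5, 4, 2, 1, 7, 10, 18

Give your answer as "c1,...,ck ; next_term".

1,1,1 ; 35

  a_3 = 1·4 + 1·-5 + 1·3 = 2
  a_4 = 1·2 + 1·4 + 1·-5 = 1
  a_5 = 1·1 + 1·2 + 1·4 = 7
  a_6 = 1·7 + 1·1 + 1·2 = 10
  a_7 = 1·10 + 1·7 + 1·1 = 18
  a_8 = 1·18 + 1·10 + 1·7 = 35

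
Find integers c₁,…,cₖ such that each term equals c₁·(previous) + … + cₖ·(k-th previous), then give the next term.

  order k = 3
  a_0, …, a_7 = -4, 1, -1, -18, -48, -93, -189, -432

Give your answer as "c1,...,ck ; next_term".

  a_3 = 3·-1 + -3·1 + 3·-4 = -18
  a_4 = 3·-18 + -3·-1 + 3·1 = -48
  a_5 = 3·-48 + -3·-18 + 3·-1 = -93
  a_6 = 3·-93 + -3·-48 + 3·-18 = -189
  a_7 = 3·-189 + -3·-93 + 3·-48 = -432
  a_8 = 3·-432 + -3·-189 + 3·-93 = -1008

3,-3,3 ; -1008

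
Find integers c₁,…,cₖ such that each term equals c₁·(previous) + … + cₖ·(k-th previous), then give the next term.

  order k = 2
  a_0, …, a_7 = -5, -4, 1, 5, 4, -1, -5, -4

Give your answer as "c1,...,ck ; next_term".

1,-1 ; 1

  a_2 = 1·-4 + -1·-5 = 1
  a_3 = 1·1 + -1·-4 = 5
  a_4 = 1·5 + -1·1 = 4
  a_5 = 1·4 + -1·5 = -1
  a_6 = 1·-1 + -1·4 = -5
  a_7 = 1·-5 + -1·-1 = -4
  a_8 = 1·-4 + -1·-5 = 1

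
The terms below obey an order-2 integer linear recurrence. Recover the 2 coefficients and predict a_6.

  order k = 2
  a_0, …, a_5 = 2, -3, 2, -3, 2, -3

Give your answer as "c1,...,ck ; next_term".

  a_2 = 0·-3 + 1·2 = 2
  a_3 = 0·2 + 1·-3 = -3
  a_4 = 0·-3 + 1·2 = 2
  a_5 = 0·2 + 1·-3 = -3
  a_6 = 0·-3 + 1·2 = 2

0,1 ; 2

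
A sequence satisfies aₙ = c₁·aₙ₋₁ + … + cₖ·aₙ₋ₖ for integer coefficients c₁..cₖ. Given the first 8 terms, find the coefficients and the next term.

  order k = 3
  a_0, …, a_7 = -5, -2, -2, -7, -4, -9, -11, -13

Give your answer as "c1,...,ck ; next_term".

0,1,1 ; -20

  a_3 = 0·-2 + 1·-2 + 1·-5 = -7
  a_4 = 0·-7 + 1·-2 + 1·-2 = -4
  a_5 = 0·-4 + 1·-7 + 1·-2 = -9
  a_6 = 0·-9 + 1·-4 + 1·-7 = -11
  a_7 = 0·-11 + 1·-9 + 1·-4 = -13
  a_8 = 0·-13 + 1·-11 + 1·-9 = -20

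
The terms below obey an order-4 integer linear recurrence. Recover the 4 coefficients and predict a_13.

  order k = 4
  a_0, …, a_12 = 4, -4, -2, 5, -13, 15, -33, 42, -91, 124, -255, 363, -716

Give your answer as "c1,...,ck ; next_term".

-1,2,2,1 ; 1056

  a_4 = -1·5 + 2·-2 + 2·-4 + 1·4 = -13
  a_5 = -1·-13 + 2·5 + 2·-2 + 1·-4 = 15
  a_6 = -1·15 + 2·-13 + 2·5 + 1·-2 = -33
  a_7 = -1·-33 + 2·15 + 2·-13 + 1·5 = 42
  a_8 = -1·42 + 2·-33 + 2·15 + 1·-13 = -91
  a_9 = -1·-91 + 2·42 + 2·-33 + 1·15 = 124
  a_10 = -1·124 + 2·-91 + 2·42 + 1·-33 = -255
  a_11 = -1·-255 + 2·124 + 2·-91 + 1·42 = 363
  a_12 = -1·363 + 2·-255 + 2·124 + 1·-91 = -716
  a_13 = -1·-716 + 2·363 + 2·-255 + 1·124 = 1056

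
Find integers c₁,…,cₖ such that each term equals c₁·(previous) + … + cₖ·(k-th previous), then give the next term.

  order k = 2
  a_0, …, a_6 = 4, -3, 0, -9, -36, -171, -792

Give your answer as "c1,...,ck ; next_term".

  a_2 = 4·-3 + 3·4 = 0
  a_3 = 4·0 + 3·-3 = -9
  a_4 = 4·-9 + 3·0 = -36
  a_5 = 4·-36 + 3·-9 = -171
  a_6 = 4·-171 + 3·-36 = -792
  a_7 = 4·-792 + 3·-171 = -3681

4,3 ; -3681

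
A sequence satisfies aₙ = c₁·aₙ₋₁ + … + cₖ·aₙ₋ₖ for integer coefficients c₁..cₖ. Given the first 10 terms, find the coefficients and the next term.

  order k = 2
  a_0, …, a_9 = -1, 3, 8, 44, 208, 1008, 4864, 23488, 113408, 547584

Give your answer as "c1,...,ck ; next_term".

  a_2 = 4·3 + 4·-1 = 8
  a_3 = 4·8 + 4·3 = 44
  a_4 = 4·44 + 4·8 = 208
  a_5 = 4·208 + 4·44 = 1008
  a_6 = 4·1008 + 4·208 = 4864
  a_7 = 4·4864 + 4·1008 = 23488
  a_8 = 4·23488 + 4·4864 = 113408
  a_9 = 4·113408 + 4·23488 = 547584
  a_10 = 4·547584 + 4·113408 = 2643968

4,4 ; 2643968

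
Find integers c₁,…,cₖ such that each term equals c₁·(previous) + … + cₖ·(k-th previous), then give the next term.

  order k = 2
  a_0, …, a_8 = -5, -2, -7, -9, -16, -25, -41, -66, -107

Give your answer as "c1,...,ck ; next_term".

1,1 ; -173

  a_2 = 1·-2 + 1·-5 = -7
  a_3 = 1·-7 + 1·-2 = -9
  a_4 = 1·-9 + 1·-7 = -16
  a_5 = 1·-16 + 1·-9 = -25
  a_6 = 1·-25 + 1·-16 = -41
  a_7 = 1·-41 + 1·-25 = -66
  a_8 = 1·-66 + 1·-41 = -107
  a_9 = 1·-107 + 1·-66 = -173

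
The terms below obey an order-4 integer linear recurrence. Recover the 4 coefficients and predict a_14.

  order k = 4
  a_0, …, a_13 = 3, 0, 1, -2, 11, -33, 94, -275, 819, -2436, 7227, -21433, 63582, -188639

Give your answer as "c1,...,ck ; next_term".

  a_4 = -3·-2 + -1·1 + -2·0 + 2·3 = 11
  a_5 = -3·11 + -1·-2 + -2·1 + 2·0 = -33
  a_6 = -3·-33 + -1·11 + -2·-2 + 2·1 = 94
  a_7 = -3·94 + -1·-33 + -2·11 + 2·-2 = -275
  a_8 = -3·-275 + -1·94 + -2·-33 + 2·11 = 819
  a_9 = -3·819 + -1·-275 + -2·94 + 2·-33 = -2436
  a_10 = -3·-2436 + -1·819 + -2·-275 + 2·94 = 7227
  a_11 = -3·7227 + -1·-2436 + -2·819 + 2·-275 = -21433
  a_12 = -3·-21433 + -1·7227 + -2·-2436 + 2·819 = 63582
  a_13 = -3·63582 + -1·-21433 + -2·7227 + 2·-2436 = -188639
  a_14 = -3·-188639 + -1·63582 + -2·-21433 + 2·7227 = 559655

-3,-1,-2,2 ; 559655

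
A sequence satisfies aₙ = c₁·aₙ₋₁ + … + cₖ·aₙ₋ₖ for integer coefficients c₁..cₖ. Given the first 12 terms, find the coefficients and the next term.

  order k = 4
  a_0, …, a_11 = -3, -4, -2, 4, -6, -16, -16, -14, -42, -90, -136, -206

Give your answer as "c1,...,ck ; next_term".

  a_4 = 1·4 + 0·-2 + 1·-4 + 2·-3 = -6
  a_5 = 1·-6 + 0·4 + 1·-2 + 2·-4 = -16
  a_6 = 1·-16 + 0·-6 + 1·4 + 2·-2 = -16
  a_7 = 1·-16 + 0·-16 + 1·-6 + 2·4 = -14
  a_8 = 1·-14 + 0·-16 + 1·-16 + 2·-6 = -42
  a_9 = 1·-42 + 0·-14 + 1·-16 + 2·-16 = -90
  a_10 = 1·-90 + 0·-42 + 1·-14 + 2·-16 = -136
  a_11 = 1·-136 + 0·-90 + 1·-42 + 2·-14 = -206
  a_12 = 1·-206 + 0·-136 + 1·-90 + 2·-42 = -380

1,0,1,2 ; -380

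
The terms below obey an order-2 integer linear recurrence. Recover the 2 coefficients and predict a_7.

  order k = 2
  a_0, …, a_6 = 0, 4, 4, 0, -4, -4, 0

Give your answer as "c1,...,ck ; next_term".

  a_2 = 1·4 + -1·0 = 4
  a_3 = 1·4 + -1·4 = 0
  a_4 = 1·0 + -1·4 = -4
  a_5 = 1·-4 + -1·0 = -4
  a_6 = 1·-4 + -1·-4 = 0
  a_7 = 1·0 + -1·-4 = 4

1,-1 ; 4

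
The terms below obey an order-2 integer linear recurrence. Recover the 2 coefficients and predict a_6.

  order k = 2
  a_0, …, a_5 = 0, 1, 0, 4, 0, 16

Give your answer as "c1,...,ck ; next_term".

0,4 ; 0

  a_2 = 0·1 + 4·0 = 0
  a_3 = 0·0 + 4·1 = 4
  a_4 = 0·4 + 4·0 = 0
  a_5 = 0·0 + 4·4 = 16
  a_6 = 0·16 + 4·0 = 0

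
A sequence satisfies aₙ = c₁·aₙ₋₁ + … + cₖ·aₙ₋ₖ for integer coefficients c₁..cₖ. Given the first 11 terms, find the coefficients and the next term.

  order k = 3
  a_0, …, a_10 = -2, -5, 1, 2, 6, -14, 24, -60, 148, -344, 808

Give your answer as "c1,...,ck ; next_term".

  a_3 = -2·1 + 0·-5 + -2·-2 = 2
  a_4 = -2·2 + 0·1 + -2·-5 = 6
  a_5 = -2·6 + 0·2 + -2·1 = -14
  a_6 = -2·-14 + 0·6 + -2·2 = 24
  a_7 = -2·24 + 0·-14 + -2·6 = -60
  a_8 = -2·-60 + 0·24 + -2·-14 = 148
  a_9 = -2·148 + 0·-60 + -2·24 = -344
  a_10 = -2·-344 + 0·148 + -2·-60 = 808
  a_11 = -2·808 + 0·-344 + -2·148 = -1912

-2,0,-2 ; -1912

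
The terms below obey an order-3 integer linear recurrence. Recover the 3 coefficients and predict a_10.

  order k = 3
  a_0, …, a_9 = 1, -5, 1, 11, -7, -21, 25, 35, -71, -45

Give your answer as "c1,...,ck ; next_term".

0,-2,1 ; 177

  a_3 = 0·1 + -2·-5 + 1·1 = 11
  a_4 = 0·11 + -2·1 + 1·-5 = -7
  a_5 = 0·-7 + -2·11 + 1·1 = -21
  a_6 = 0·-21 + -2·-7 + 1·11 = 25
  a_7 = 0·25 + -2·-21 + 1·-7 = 35
  a_8 = 0·35 + -2·25 + 1·-21 = -71
  a_9 = 0·-71 + -2·35 + 1·25 = -45
  a_10 = 0·-45 + -2·-71 + 1·35 = 177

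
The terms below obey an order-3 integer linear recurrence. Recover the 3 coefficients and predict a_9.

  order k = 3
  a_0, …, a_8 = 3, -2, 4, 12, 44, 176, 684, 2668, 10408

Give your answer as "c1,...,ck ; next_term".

3,3,2 ; 40596

  a_3 = 3·4 + 3·-2 + 2·3 = 12
  a_4 = 3·12 + 3·4 + 2·-2 = 44
  a_5 = 3·44 + 3·12 + 2·4 = 176
  a_6 = 3·176 + 3·44 + 2·12 = 684
  a_7 = 3·684 + 3·176 + 2·44 = 2668
  a_8 = 3·2668 + 3·684 + 2·176 = 10408
  a_9 = 3·10408 + 3·2668 + 2·684 = 40596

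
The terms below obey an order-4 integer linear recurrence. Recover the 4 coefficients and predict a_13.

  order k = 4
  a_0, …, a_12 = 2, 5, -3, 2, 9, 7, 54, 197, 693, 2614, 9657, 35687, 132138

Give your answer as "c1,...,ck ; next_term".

  a_4 = 3·2 + 2·-3 + 3·5 + -3·2 = 9
  a_5 = 3·9 + 2·2 + 3·-3 + -3·5 = 7
  a_6 = 3·7 + 2·9 + 3·2 + -3·-3 = 54
  a_7 = 3·54 + 2·7 + 3·9 + -3·2 = 197
  a_8 = 3·197 + 2·54 + 3·7 + -3·9 = 693
  a_9 = 3·693 + 2·197 + 3·54 + -3·7 = 2614
  a_10 = 3·2614 + 2·693 + 3·197 + -3·54 = 9657
  a_11 = 3·9657 + 2·2614 + 3·693 + -3·197 = 35687
  a_12 = 3·35687 + 2·9657 + 3·2614 + -3·693 = 132138
  a_13 = 3·132138 + 2·35687 + 3·9657 + -3·2614 = 488917

3,2,3,-3 ; 488917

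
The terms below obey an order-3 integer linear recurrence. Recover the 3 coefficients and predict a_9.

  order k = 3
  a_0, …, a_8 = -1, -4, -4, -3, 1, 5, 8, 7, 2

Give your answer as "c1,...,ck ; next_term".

  a_3 = 1·-4 + 0·-4 + -1·-1 = -3
  a_4 = 1·-3 + 0·-4 + -1·-4 = 1
  a_5 = 1·1 + 0·-3 + -1·-4 = 5
  a_6 = 1·5 + 0·1 + -1·-3 = 8
  a_7 = 1·8 + 0·5 + -1·1 = 7
  a_8 = 1·7 + 0·8 + -1·5 = 2
  a_9 = 1·2 + 0·7 + -1·8 = -6

1,0,-1 ; -6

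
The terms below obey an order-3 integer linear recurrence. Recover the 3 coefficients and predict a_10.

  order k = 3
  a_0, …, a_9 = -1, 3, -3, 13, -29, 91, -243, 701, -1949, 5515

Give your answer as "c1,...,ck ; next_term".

  a_3 = -2·-3 + 3·3 + 2·-1 = 13
  a_4 = -2·13 + 3·-3 + 2·3 = -29
  a_5 = -2·-29 + 3·13 + 2·-3 = 91
  a_6 = -2·91 + 3·-29 + 2·13 = -243
  a_7 = -2·-243 + 3·91 + 2·-29 = 701
  a_8 = -2·701 + 3·-243 + 2·91 = -1949
  a_9 = -2·-1949 + 3·701 + 2·-243 = 5515
  a_10 = -2·5515 + 3·-1949 + 2·701 = -15475

-2,3,2 ; -15475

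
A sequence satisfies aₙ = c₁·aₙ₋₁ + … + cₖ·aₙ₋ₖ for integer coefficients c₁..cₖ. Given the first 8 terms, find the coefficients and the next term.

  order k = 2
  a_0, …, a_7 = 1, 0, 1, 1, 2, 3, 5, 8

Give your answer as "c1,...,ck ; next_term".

  a_2 = 1·0 + 1·1 = 1
  a_3 = 1·1 + 1·0 = 1
  a_4 = 1·1 + 1·1 = 2
  a_5 = 1·2 + 1·1 = 3
  a_6 = 1·3 + 1·2 = 5
  a_7 = 1·5 + 1·3 = 8
  a_8 = 1·8 + 1·5 = 13

1,1 ; 13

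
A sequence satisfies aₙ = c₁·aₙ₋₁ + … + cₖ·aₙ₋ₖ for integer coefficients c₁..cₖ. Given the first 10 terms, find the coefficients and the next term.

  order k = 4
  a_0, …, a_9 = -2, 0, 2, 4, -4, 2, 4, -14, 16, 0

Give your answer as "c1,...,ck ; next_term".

  a_4 = -1·4 + -1·2 + 1·0 + -1·-2 = -4
  a_5 = -1·-4 + -1·4 + 1·2 + -1·0 = 2
  a_6 = -1·2 + -1·-4 + 1·4 + -1·2 = 4
  a_7 = -1·4 + -1·2 + 1·-4 + -1·4 = -14
  a_8 = -1·-14 + -1·4 + 1·2 + -1·-4 = 16
  a_9 = -1·16 + -1·-14 + 1·4 + -1·2 = 0
  a_10 = -1·0 + -1·16 + 1·-14 + -1·4 = -34

-1,-1,1,-1 ; -34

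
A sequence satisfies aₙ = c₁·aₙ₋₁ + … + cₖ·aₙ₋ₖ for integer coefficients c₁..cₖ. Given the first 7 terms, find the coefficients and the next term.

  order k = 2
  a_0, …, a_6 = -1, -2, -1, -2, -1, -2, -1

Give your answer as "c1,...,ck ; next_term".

0,1 ; -2

  a_2 = 0·-2 + 1·-1 = -1
  a_3 = 0·-1 + 1·-2 = -2
  a_4 = 0·-2 + 1·-1 = -1
  a_5 = 0·-1 + 1·-2 = -2
  a_6 = 0·-2 + 1·-1 = -1
  a_7 = 0·-1 + 1·-2 = -2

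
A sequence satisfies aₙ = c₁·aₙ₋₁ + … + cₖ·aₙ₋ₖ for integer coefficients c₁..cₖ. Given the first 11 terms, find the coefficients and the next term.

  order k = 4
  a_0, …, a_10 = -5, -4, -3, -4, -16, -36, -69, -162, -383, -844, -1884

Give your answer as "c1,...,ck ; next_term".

2,-1,4,-1 ; -4294

  a_4 = 2·-4 + -1·-3 + 4·-4 + -1·-5 = -16
  a_5 = 2·-16 + -1·-4 + 4·-3 + -1·-4 = -36
  a_6 = 2·-36 + -1·-16 + 4·-4 + -1·-3 = -69
  a_7 = 2·-69 + -1·-36 + 4·-16 + -1·-4 = -162
  a_8 = 2·-162 + -1·-69 + 4·-36 + -1·-16 = -383
  a_9 = 2·-383 + -1·-162 + 4·-69 + -1·-36 = -844
  a_10 = 2·-844 + -1·-383 + 4·-162 + -1·-69 = -1884
  a_11 = 2·-1884 + -1·-844 + 4·-383 + -1·-162 = -4294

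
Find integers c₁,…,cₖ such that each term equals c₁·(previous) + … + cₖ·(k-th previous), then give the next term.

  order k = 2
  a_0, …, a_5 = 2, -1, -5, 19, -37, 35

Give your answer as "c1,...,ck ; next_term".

-3,-4 ; 43

  a_2 = -3·-1 + -4·2 = -5
  a_3 = -3·-5 + -4·-1 = 19
  a_4 = -3·19 + -4·-5 = -37
  a_5 = -3·-37 + -4·19 = 35
  a_6 = -3·35 + -4·-37 = 43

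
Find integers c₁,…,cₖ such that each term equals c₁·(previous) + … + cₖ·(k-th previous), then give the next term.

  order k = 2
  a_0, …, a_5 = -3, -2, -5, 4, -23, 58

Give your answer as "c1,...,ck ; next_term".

  a_2 = -2·-2 + 3·-3 = -5
  a_3 = -2·-5 + 3·-2 = 4
  a_4 = -2·4 + 3·-5 = -23
  a_5 = -2·-23 + 3·4 = 58
  a_6 = -2·58 + 3·-23 = -185

-2,3 ; -185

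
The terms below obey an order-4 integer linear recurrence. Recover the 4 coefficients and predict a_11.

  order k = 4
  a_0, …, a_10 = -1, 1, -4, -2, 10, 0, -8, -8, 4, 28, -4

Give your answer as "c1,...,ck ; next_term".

  a_4 = -1·-2 + -2·-4 + -2·1 + -2·-1 = 10
  a_5 = -1·10 + -2·-2 + -2·-4 + -2·1 = 0
  a_6 = -1·0 + -2·10 + -2·-2 + -2·-4 = -8
  a_7 = -1·-8 + -2·0 + -2·10 + -2·-2 = -8
  a_8 = -1·-8 + -2·-8 + -2·0 + -2·10 = 4
  a_9 = -1·4 + -2·-8 + -2·-8 + -2·0 = 28
  a_10 = -1·28 + -2·4 + -2·-8 + -2·-8 = -4
  a_11 = -1·-4 + -2·28 + -2·4 + -2·-8 = -44

-1,-2,-2,-2 ; -44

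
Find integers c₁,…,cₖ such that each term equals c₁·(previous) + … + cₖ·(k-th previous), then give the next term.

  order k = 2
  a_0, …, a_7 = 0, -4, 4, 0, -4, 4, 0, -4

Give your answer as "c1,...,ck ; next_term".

  a_2 = -1·-4 + -1·0 = 4
  a_3 = -1·4 + -1·-4 = 0
  a_4 = -1·0 + -1·4 = -4
  a_5 = -1·-4 + -1·0 = 4
  a_6 = -1·4 + -1·-4 = 0
  a_7 = -1·0 + -1·4 = -4
  a_8 = -1·-4 + -1·0 = 4

-1,-1 ; 4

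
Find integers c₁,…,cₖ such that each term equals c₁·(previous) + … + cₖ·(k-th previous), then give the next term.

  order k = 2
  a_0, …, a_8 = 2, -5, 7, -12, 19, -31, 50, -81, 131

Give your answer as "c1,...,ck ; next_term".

-1,1 ; -212

  a_2 = -1·-5 + 1·2 = 7
  a_3 = -1·7 + 1·-5 = -12
  a_4 = -1·-12 + 1·7 = 19
  a_5 = -1·19 + 1·-12 = -31
  a_6 = -1·-31 + 1·19 = 50
  a_7 = -1·50 + 1·-31 = -81
  a_8 = -1·-81 + 1·50 = 131
  a_9 = -1·131 + 1·-81 = -212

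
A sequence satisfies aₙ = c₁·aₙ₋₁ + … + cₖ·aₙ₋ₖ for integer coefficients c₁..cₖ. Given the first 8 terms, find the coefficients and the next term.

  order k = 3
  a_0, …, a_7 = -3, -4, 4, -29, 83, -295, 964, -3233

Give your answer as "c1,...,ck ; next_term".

  a_3 = -3·4 + 2·-4 + 3·-3 = -29
  a_4 = -3·-29 + 2·4 + 3·-4 = 83
  a_5 = -3·83 + 2·-29 + 3·4 = -295
  a_6 = -3·-295 + 2·83 + 3·-29 = 964
  a_7 = -3·964 + 2·-295 + 3·83 = -3233
  a_8 = -3·-3233 + 2·964 + 3·-295 = 10742

-3,2,3 ; 10742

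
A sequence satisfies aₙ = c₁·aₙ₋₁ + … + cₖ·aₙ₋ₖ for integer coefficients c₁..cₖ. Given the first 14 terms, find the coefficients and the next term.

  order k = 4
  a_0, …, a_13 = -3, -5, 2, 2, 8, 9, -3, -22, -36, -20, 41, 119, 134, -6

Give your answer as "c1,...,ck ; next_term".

1,-1,-1,-1 ; -300

  a_4 = 1·2 + -1·2 + -1·-5 + -1·-3 = 8
  a_5 = 1·8 + -1·2 + -1·2 + -1·-5 = 9
  a_6 = 1·9 + -1·8 + -1·2 + -1·2 = -3
  a_7 = 1·-3 + -1·9 + -1·8 + -1·2 = -22
  a_8 = 1·-22 + -1·-3 + -1·9 + -1·8 = -36
  a_9 = 1·-36 + -1·-22 + -1·-3 + -1·9 = -20
  a_10 = 1·-20 + -1·-36 + -1·-22 + -1·-3 = 41
  a_11 = 1·41 + -1·-20 + -1·-36 + -1·-22 = 119
  a_12 = 1·119 + -1·41 + -1·-20 + -1·-36 = 134
  a_13 = 1·134 + -1·119 + -1·41 + -1·-20 = -6
  a_14 = 1·-6 + -1·134 + -1·119 + -1·41 = -300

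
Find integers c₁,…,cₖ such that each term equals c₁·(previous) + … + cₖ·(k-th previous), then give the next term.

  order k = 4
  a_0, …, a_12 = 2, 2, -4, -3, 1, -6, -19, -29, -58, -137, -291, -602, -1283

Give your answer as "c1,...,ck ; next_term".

  a_4 = 1·-3 + 1·-4 + 2·2 + 2·2 = 1
  a_5 = 1·1 + 1·-3 + 2·-4 + 2·2 = -6
  a_6 = 1·-6 + 1·1 + 2·-3 + 2·-4 = -19
  a_7 = 1·-19 + 1·-6 + 2·1 + 2·-3 = -29
  a_8 = 1·-29 + 1·-19 + 2·-6 + 2·1 = -58
  a_9 = 1·-58 + 1·-29 + 2·-19 + 2·-6 = -137
  a_10 = 1·-137 + 1·-58 + 2·-29 + 2·-19 = -291
  a_11 = 1·-291 + 1·-137 + 2·-58 + 2·-29 = -602
  a_12 = 1·-602 + 1·-291 + 2·-137 + 2·-58 = -1283
  a_13 = 1·-1283 + 1·-602 + 2·-291 + 2·-137 = -2741

1,1,2,2 ; -2741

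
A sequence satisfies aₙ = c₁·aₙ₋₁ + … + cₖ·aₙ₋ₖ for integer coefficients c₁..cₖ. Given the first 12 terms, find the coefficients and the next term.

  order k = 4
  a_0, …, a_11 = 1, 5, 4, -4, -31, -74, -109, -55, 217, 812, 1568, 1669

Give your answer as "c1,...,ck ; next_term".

  a_4 = 3·-4 + -3·4 + -2·5 + 3·1 = -31
  a_5 = 3·-31 + -3·-4 + -2·4 + 3·5 = -74
  a_6 = 3·-74 + -3·-31 + -2·-4 + 3·4 = -109
  a_7 = 3·-109 + -3·-74 + -2·-31 + 3·-4 = -55
  a_8 = 3·-55 + -3·-109 + -2·-74 + 3·-31 = 217
  a_9 = 3·217 + -3·-55 + -2·-109 + 3·-74 = 812
  a_10 = 3·812 + -3·217 + -2·-55 + 3·-109 = 1568
  a_11 = 3·1568 + -3·812 + -2·217 + 3·-55 = 1669
  a_12 = 3·1669 + -3·1568 + -2·812 + 3·217 = -670

3,-3,-2,3 ; -670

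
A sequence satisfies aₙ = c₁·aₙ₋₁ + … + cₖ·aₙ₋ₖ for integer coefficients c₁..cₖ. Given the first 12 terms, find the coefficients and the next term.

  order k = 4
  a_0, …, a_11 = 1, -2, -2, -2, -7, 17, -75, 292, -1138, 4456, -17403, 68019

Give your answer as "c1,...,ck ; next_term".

  a_4 = -3·-2 + 4·-2 + 1·-2 + -3·1 = -7
  a_5 = -3·-7 + 4·-2 + 1·-2 + -3·-2 = 17
  a_6 = -3·17 + 4·-7 + 1·-2 + -3·-2 = -75
  a_7 = -3·-75 + 4·17 + 1·-7 + -3·-2 = 292
  a_8 = -3·292 + 4·-75 + 1·17 + -3·-7 = -1138
  a_9 = -3·-1138 + 4·292 + 1·-75 + -3·17 = 4456
  a_10 = -3·4456 + 4·-1138 + 1·292 + -3·-75 = -17403
  a_11 = -3·-17403 + 4·4456 + 1·-1138 + -3·292 = 68019
  a_12 = -3·68019 + 4·-17403 + 1·4456 + -3·-1138 = -265799

-3,4,1,-3 ; -265799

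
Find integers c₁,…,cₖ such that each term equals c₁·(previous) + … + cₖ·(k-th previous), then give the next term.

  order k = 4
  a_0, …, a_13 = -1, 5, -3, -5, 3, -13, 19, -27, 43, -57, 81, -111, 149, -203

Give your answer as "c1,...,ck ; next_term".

  a_4 = -1·-5 + 1·-3 + 0·5 + -1·-1 = 3
  a_5 = -1·3 + 1·-5 + 0·-3 + -1·5 = -13
  a_6 = -1·-13 + 1·3 + 0·-5 + -1·-3 = 19
  a_7 = -1·19 + 1·-13 + 0·3 + -1·-5 = -27
  a_8 = -1·-27 + 1·19 + 0·-13 + -1·3 = 43
  a_9 = -1·43 + 1·-27 + 0·19 + -1·-13 = -57
  a_10 = -1·-57 + 1·43 + 0·-27 + -1·19 = 81
  a_11 = -1·81 + 1·-57 + 0·43 + -1·-27 = -111
  a_12 = -1·-111 + 1·81 + 0·-57 + -1·43 = 149
  a_13 = -1·149 + 1·-111 + 0·81 + -1·-57 = -203
  a_14 = -1·-203 + 1·149 + 0·-111 + -1·81 = 271

-1,1,0,-1 ; 271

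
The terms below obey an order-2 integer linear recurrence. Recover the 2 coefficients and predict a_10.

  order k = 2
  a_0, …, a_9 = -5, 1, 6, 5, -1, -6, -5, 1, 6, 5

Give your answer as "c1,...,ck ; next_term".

1,-1 ; -1

  a_2 = 1·1 + -1·-5 = 6
  a_3 = 1·6 + -1·1 = 5
  a_4 = 1·5 + -1·6 = -1
  a_5 = 1·-1 + -1·5 = -6
  a_6 = 1·-6 + -1·-1 = -5
  a_7 = 1·-5 + -1·-6 = 1
  a_8 = 1·1 + -1·-5 = 6
  a_9 = 1·6 + -1·1 = 5
  a_10 = 1·5 + -1·6 = -1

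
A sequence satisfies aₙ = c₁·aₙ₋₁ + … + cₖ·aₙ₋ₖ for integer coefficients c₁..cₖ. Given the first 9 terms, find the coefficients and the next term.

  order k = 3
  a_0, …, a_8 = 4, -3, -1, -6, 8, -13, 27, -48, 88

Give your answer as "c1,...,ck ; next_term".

-1,1,-1 ; -163

  a_3 = -1·-1 + 1·-3 + -1·4 = -6
  a_4 = -1·-6 + 1·-1 + -1·-3 = 8
  a_5 = -1·8 + 1·-6 + -1·-1 = -13
  a_6 = -1·-13 + 1·8 + -1·-6 = 27
  a_7 = -1·27 + 1·-13 + -1·8 = -48
  a_8 = -1·-48 + 1·27 + -1·-13 = 88
  a_9 = -1·88 + 1·-48 + -1·27 = -163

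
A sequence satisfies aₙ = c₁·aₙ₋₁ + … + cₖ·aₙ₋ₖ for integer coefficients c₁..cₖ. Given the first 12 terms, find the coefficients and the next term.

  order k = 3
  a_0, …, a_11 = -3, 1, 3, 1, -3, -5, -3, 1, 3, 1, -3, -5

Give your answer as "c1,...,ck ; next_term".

  a_3 = 2·3 + -2·1 + 1·-3 = 1
  a_4 = 2·1 + -2·3 + 1·1 = -3
  a_5 = 2·-3 + -2·1 + 1·3 = -5
  a_6 = 2·-5 + -2·-3 + 1·1 = -3
  a_7 = 2·-3 + -2·-5 + 1·-3 = 1
  a_8 = 2·1 + -2·-3 + 1·-5 = 3
  a_9 = 2·3 + -2·1 + 1·-3 = 1
  a_10 = 2·1 + -2·3 + 1·1 = -3
  a_11 = 2·-3 + -2·1 + 1·3 = -5
  a_12 = 2·-5 + -2·-3 + 1·1 = -3

2,-2,1 ; -3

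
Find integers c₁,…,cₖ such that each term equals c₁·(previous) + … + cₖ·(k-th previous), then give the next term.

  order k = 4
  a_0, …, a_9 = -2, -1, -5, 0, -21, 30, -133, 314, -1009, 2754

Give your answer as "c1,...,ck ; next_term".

  a_4 = -2·0 + 3·-5 + 2·-1 + 2·-2 = -21
  a_5 = -2·-21 + 3·0 + 2·-5 + 2·-1 = 30
  a_6 = -2·30 + 3·-21 + 2·0 + 2·-5 = -133
  a_7 = -2·-133 + 3·30 + 2·-21 + 2·0 = 314
  a_8 = -2·314 + 3·-133 + 2·30 + 2·-21 = -1009
  a_9 = -2·-1009 + 3·314 + 2·-133 + 2·30 = 2754
  a_10 = -2·2754 + 3·-1009 + 2·314 + 2·-133 = -8173

-2,3,2,2 ; -8173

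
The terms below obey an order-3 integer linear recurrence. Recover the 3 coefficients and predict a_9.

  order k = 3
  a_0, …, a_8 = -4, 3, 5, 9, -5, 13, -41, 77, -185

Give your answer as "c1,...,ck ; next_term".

  a_3 = -1·5 + 2·3 + -2·-4 = 9
  a_4 = -1·9 + 2·5 + -2·3 = -5
  a_5 = -1·-5 + 2·9 + -2·5 = 13
  a_6 = -1·13 + 2·-5 + -2·9 = -41
  a_7 = -1·-41 + 2·13 + -2·-5 = 77
  a_8 = -1·77 + 2·-41 + -2·13 = -185
  a_9 = -1·-185 + 2·77 + -2·-41 = 421

-1,2,-2 ; 421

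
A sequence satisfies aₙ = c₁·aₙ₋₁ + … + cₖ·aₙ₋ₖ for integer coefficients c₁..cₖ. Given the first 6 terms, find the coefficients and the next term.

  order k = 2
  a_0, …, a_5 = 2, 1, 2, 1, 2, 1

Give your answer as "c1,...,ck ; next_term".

0,1 ; 2

  a_2 = 0·1 + 1·2 = 2
  a_3 = 0·2 + 1·1 = 1
  a_4 = 0·1 + 1·2 = 2
  a_5 = 0·2 + 1·1 = 1
  a_6 = 0·1 + 1·2 = 2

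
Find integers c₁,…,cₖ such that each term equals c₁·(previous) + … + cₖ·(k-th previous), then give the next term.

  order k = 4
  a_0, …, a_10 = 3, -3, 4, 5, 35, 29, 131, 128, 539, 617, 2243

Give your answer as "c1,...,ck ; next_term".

  a_4 = 1·5 + 3·4 + -3·-3 + 3·3 = 35
  a_5 = 1·35 + 3·5 + -3·4 + 3·-3 = 29
  a_6 = 1·29 + 3·35 + -3·5 + 3·4 = 131
  a_7 = 1·131 + 3·29 + -3·35 + 3·5 = 128
  a_8 = 1·128 + 3·131 + -3·29 + 3·35 = 539
  a_9 = 1·539 + 3·128 + -3·131 + 3·29 = 617
  a_10 = 1·617 + 3·539 + -3·128 + 3·131 = 2243
  a_11 = 1·2243 + 3·617 + -3·539 + 3·128 = 2861

1,3,-3,3 ; 2861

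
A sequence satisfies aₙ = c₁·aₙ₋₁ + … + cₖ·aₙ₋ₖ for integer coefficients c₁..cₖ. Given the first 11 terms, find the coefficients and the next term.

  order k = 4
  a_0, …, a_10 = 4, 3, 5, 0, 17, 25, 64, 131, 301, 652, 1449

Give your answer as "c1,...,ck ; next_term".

  a_4 = 1·0 + 2·5 + 1·3 + 1·4 = 17
  a_5 = 1·17 + 2·0 + 1·5 + 1·3 = 25
  a_6 = 1·25 + 2·17 + 1·0 + 1·5 = 64
  a_7 = 1·64 + 2·25 + 1·17 + 1·0 = 131
  a_8 = 1·131 + 2·64 + 1·25 + 1·17 = 301
  a_9 = 1·301 + 2·131 + 1·64 + 1·25 = 652
  a_10 = 1·652 + 2·301 + 1·131 + 1·64 = 1449
  a_11 = 1·1449 + 2·652 + 1·301 + 1·131 = 3185

1,2,1,1 ; 3185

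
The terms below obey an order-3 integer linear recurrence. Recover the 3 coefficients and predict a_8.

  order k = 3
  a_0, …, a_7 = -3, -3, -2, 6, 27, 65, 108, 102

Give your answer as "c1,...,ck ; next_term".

  a_3 = 3·-2 + -3·-3 + -1·-3 = 6
  a_4 = 3·6 + -3·-2 + -1·-3 = 27
  a_5 = 3·27 + -3·6 + -1·-2 = 65
  a_6 = 3·65 + -3·27 + -1·6 = 108
  a_7 = 3·108 + -3·65 + -1·27 = 102
  a_8 = 3·102 + -3·108 + -1·65 = -83

3,-3,-1 ; -83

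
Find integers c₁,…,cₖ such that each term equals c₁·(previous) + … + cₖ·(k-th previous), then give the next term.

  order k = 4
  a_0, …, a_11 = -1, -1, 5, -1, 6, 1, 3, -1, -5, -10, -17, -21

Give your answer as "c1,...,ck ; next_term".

  a_4 = 1·-1 + 1·5 + -1·-1 + -1·-1 = 6
  a_5 = 1·6 + 1·-1 + -1·5 + -1·-1 = 1
  a_6 = 1·1 + 1·6 + -1·-1 + -1·5 = 3
  a_7 = 1·3 + 1·1 + -1·6 + -1·-1 = -1
  a_8 = 1·-1 + 1·3 + -1·1 + -1·6 = -5
  a_9 = 1·-5 + 1·-1 + -1·3 + -1·1 = -10
  a_10 = 1·-10 + 1·-5 + -1·-1 + -1·3 = -17
  a_11 = 1·-17 + 1·-10 + -1·-5 + -1·-1 = -21
  a_12 = 1·-21 + 1·-17 + -1·-10 + -1·-5 = -23

1,1,-1,-1 ; -23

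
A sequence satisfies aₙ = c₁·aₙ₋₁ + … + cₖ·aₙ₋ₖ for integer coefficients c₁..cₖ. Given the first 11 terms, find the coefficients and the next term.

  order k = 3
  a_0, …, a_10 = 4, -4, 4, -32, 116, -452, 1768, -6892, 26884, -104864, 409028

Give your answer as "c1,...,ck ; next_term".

  a_3 = -3·4 + 3·-4 + -2·4 = -32
  a_4 = -3·-32 + 3·4 + -2·-4 = 116
  a_5 = -3·116 + 3·-32 + -2·4 = -452
  a_6 = -3·-452 + 3·116 + -2·-32 = 1768
  a_7 = -3·1768 + 3·-452 + -2·116 = -6892
  a_8 = -3·-6892 + 3·1768 + -2·-452 = 26884
  a_9 = -3·26884 + 3·-6892 + -2·1768 = -104864
  a_10 = -3·-104864 + 3·26884 + -2·-6892 = 409028
  a_11 = -3·409028 + 3·-104864 + -2·26884 = -1595444

-3,3,-2 ; -1595444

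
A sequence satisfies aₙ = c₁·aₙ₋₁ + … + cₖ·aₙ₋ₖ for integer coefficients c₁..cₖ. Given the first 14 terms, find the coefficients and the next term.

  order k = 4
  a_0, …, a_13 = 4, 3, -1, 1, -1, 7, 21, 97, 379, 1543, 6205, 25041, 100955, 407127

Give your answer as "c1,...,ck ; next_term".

4,1,-4,2 ; 1641709

  a_4 = 4·1 + 1·-1 + -4·3 + 2·4 = -1
  a_5 = 4·-1 + 1·1 + -4·-1 + 2·3 = 7
  a_6 = 4·7 + 1·-1 + -4·1 + 2·-1 = 21
  a_7 = 4·21 + 1·7 + -4·-1 + 2·1 = 97
  a_8 = 4·97 + 1·21 + -4·7 + 2·-1 = 379
  a_9 = 4·379 + 1·97 + -4·21 + 2·7 = 1543
  a_10 = 4·1543 + 1·379 + -4·97 + 2·21 = 6205
  a_11 = 4·6205 + 1·1543 + -4·379 + 2·97 = 25041
  a_12 = 4·25041 + 1·6205 + -4·1543 + 2·379 = 100955
  a_13 = 4·100955 + 1·25041 + -4·6205 + 2·1543 = 407127
  a_14 = 4·407127 + 1·100955 + -4·25041 + 2·6205 = 1641709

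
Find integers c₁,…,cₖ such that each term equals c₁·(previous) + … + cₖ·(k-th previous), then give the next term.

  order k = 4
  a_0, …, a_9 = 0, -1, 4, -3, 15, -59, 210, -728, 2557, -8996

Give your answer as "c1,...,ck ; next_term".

-3,1,-2,3 ; 31631

  a_4 = -3·-3 + 1·4 + -2·-1 + 3·0 = 15
  a_5 = -3·15 + 1·-3 + -2·4 + 3·-1 = -59
  a_6 = -3·-59 + 1·15 + -2·-3 + 3·4 = 210
  a_7 = -3·210 + 1·-59 + -2·15 + 3·-3 = -728
  a_8 = -3·-728 + 1·210 + -2·-59 + 3·15 = 2557
  a_9 = -3·2557 + 1·-728 + -2·210 + 3·-59 = -8996
  a_10 = -3·-8996 + 1·2557 + -2·-728 + 3·210 = 31631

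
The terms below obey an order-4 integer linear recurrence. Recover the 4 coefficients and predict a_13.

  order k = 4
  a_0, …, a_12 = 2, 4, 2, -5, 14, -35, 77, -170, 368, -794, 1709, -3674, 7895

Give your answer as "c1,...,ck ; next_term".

-2,1,1,-1 ; -16961

  a_4 = -2·-5 + 1·2 + 1·4 + -1·2 = 14
  a_5 = -2·14 + 1·-5 + 1·2 + -1·4 = -35
  a_6 = -2·-35 + 1·14 + 1·-5 + -1·2 = 77
  a_7 = -2·77 + 1·-35 + 1·14 + -1·-5 = -170
  a_8 = -2·-170 + 1·77 + 1·-35 + -1·14 = 368
  a_9 = -2·368 + 1·-170 + 1·77 + -1·-35 = -794
  a_10 = -2·-794 + 1·368 + 1·-170 + -1·77 = 1709
  a_11 = -2·1709 + 1·-794 + 1·368 + -1·-170 = -3674
  a_12 = -2·-3674 + 1·1709 + 1·-794 + -1·368 = 7895
  a_13 = -2·7895 + 1·-3674 + 1·1709 + -1·-794 = -16961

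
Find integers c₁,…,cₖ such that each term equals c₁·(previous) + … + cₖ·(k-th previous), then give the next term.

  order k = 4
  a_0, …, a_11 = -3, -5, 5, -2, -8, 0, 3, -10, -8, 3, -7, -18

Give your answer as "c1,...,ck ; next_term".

  a_4 = 0·-2 + 0·5 + 1·-5 + 1·-3 = -8
  a_5 = 0·-8 + 0·-2 + 1·5 + 1·-5 = 0
  a_6 = 0·0 + 0·-8 + 1·-2 + 1·5 = 3
  a_7 = 0·3 + 0·0 + 1·-8 + 1·-2 = -10
  a_8 = 0·-10 + 0·3 + 1·0 + 1·-8 = -8
  a_9 = 0·-8 + 0·-10 + 1·3 + 1·0 = 3
  a_10 = 0·3 + 0·-8 + 1·-10 + 1·3 = -7
  a_11 = 0·-7 + 0·3 + 1·-8 + 1·-10 = -18
  a_12 = 0·-18 + 0·-7 + 1·3 + 1·-8 = -5

0,0,1,1 ; -5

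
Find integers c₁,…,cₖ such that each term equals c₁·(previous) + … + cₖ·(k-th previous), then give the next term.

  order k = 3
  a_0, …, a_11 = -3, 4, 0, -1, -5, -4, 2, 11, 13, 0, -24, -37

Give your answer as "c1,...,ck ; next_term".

1,-1,-1 ; -13

  a_3 = 1·0 + -1·4 + -1·-3 = -1
  a_4 = 1·-1 + -1·0 + -1·4 = -5
  a_5 = 1·-5 + -1·-1 + -1·0 = -4
  a_6 = 1·-4 + -1·-5 + -1·-1 = 2
  a_7 = 1·2 + -1·-4 + -1·-5 = 11
  a_8 = 1·11 + -1·2 + -1·-4 = 13
  a_9 = 1·13 + -1·11 + -1·2 = 0
  a_10 = 1·0 + -1·13 + -1·11 = -24
  a_11 = 1·-24 + -1·0 + -1·13 = -37
  a_12 = 1·-37 + -1·-24 + -1·0 = -13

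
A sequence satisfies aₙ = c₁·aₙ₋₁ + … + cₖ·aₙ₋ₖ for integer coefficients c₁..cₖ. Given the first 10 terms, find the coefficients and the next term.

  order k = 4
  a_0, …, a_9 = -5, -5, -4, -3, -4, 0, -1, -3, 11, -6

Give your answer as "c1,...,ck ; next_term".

0,1,3,-3 ; 5

  a_4 = 0·-3 + 1·-4 + 3·-5 + -3·-5 = -4
  a_5 = 0·-4 + 1·-3 + 3·-4 + -3·-5 = 0
  a_6 = 0·0 + 1·-4 + 3·-3 + -3·-4 = -1
  a_7 = 0·-1 + 1·0 + 3·-4 + -3·-3 = -3
  a_8 = 0·-3 + 1·-1 + 3·0 + -3·-4 = 11
  a_9 = 0·11 + 1·-3 + 3·-1 + -3·0 = -6
  a_10 = 0·-6 + 1·11 + 3·-3 + -3·-1 = 5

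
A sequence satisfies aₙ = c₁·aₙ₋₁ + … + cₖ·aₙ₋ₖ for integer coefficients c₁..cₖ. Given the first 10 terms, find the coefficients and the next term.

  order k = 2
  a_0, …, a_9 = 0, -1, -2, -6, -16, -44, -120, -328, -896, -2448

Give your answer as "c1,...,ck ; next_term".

  a_2 = 2·-1 + 2·0 = -2
  a_3 = 2·-2 + 2·-1 = -6
  a_4 = 2·-6 + 2·-2 = -16
  a_5 = 2·-16 + 2·-6 = -44
  a_6 = 2·-44 + 2·-16 = -120
  a_7 = 2·-120 + 2·-44 = -328
  a_8 = 2·-328 + 2·-120 = -896
  a_9 = 2·-896 + 2·-328 = -2448
  a_10 = 2·-2448 + 2·-896 = -6688

2,2 ; -6688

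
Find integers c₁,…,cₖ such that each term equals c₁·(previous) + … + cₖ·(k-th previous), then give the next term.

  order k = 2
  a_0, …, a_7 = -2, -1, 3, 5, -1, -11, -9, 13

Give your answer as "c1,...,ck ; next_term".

  a_2 = 1·-1 + -2·-2 = 3
  a_3 = 1·3 + -2·-1 = 5
  a_4 = 1·5 + -2·3 = -1
  a_5 = 1·-1 + -2·5 = -11
  a_6 = 1·-11 + -2·-1 = -9
  a_7 = 1·-9 + -2·-11 = 13
  a_8 = 1·13 + -2·-9 = 31

1,-2 ; 31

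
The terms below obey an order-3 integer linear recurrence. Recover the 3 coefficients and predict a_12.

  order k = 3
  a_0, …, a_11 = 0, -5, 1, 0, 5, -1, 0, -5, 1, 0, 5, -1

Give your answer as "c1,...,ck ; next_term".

  a_3 = 0·1 + 0·-5 + -1·0 = 0
  a_4 = 0·0 + 0·1 + -1·-5 = 5
  a_5 = 0·5 + 0·0 + -1·1 = -1
  a_6 = 0·-1 + 0·5 + -1·0 = 0
  a_7 = 0·0 + 0·-1 + -1·5 = -5
  a_8 = 0·-5 + 0·0 + -1·-1 = 1
  a_9 = 0·1 + 0·-5 + -1·0 = 0
  a_10 = 0·0 + 0·1 + -1·-5 = 5
  a_11 = 0·5 + 0·0 + -1·1 = -1
  a_12 = 0·-1 + 0·5 + -1·0 = 0

0,0,-1 ; 0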